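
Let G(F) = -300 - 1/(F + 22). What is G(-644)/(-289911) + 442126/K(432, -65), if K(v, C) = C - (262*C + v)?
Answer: 26576432570053/993769102062 ≈ 26.743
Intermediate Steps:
G(F) = -300 - 1/(22 + F)
K(v, C) = -v - 261*C (K(v, C) = C - (v + 262*C) = C + (-v - 262*C) = -v - 261*C)
G(-644)/(-289911) + 442126/K(432, -65) = ((-6601 - 300*(-644))/(22 - 644))/(-289911) + 442126/(-1*432 - 261*(-65)) = ((-6601 + 193200)/(-622))*(-1/289911) + 442126/(-432 + 16965) = -1/622*186599*(-1/289911) + 442126/16533 = -186599/622*(-1/289911) + 442126*(1/16533) = 186599/180324642 + 442126/16533 = 26576432570053/993769102062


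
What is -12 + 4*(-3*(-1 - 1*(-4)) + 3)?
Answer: -36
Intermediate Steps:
-12 + 4*(-3*(-1 - 1*(-4)) + 3) = -12 + 4*(-3*(-1 + 4) + 3) = -12 + 4*(-3*3 + 3) = -12 + 4*(-9 + 3) = -12 + 4*(-6) = -12 - 24 = -36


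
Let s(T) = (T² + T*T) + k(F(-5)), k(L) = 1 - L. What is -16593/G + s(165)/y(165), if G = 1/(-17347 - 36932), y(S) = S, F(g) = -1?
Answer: 148607543207/165 ≈ 9.0065e+8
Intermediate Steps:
G = -1/54279 (G = 1/(-54279) = -1/54279 ≈ -1.8423e-5)
s(T) = 2 + 2*T² (s(T) = (T² + T*T) + (1 - 1*(-1)) = (T² + T²) + (1 + 1) = 2*T² + 2 = 2 + 2*T²)
-16593/G + s(165)/y(165) = -16593/(-1/54279) + (2 + 2*165²)/165 = -16593*(-54279) + (2 + 2*27225)*(1/165) = 900651447 + (2 + 54450)*(1/165) = 900651447 + 54452*(1/165) = 900651447 + 54452/165 = 148607543207/165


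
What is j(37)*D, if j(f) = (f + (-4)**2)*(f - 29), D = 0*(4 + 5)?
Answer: 0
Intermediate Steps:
D = 0 (D = 0*9 = 0)
j(f) = (-29 + f)*(16 + f) (j(f) = (f + 16)*(-29 + f) = (16 + f)*(-29 + f) = (-29 + f)*(16 + f))
j(37)*D = (-464 + 37**2 - 13*37)*0 = (-464 + 1369 - 481)*0 = 424*0 = 0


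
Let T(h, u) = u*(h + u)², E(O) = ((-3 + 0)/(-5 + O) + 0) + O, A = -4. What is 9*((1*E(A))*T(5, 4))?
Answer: -10692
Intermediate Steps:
E(O) = O - 3/(-5 + O) (E(O) = (-3/(-5 + O) + 0) + O = -3/(-5 + O) + O = O - 3/(-5 + O))
9*((1*E(A))*T(5, 4)) = 9*((1*((-3 + (-4)² - 5*(-4))/(-5 - 4)))*(4*(5 + 4)²)) = 9*((1*((-3 + 16 + 20)/(-9)))*(4*9²)) = 9*((1*(-⅑*33))*(4*81)) = 9*((1*(-11/3))*324) = 9*(-11/3*324) = 9*(-1188) = -10692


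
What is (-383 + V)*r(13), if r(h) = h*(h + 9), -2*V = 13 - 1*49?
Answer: -104390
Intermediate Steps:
V = 18 (V = -(13 - 1*49)/2 = -(13 - 49)/2 = -½*(-36) = 18)
r(h) = h*(9 + h)
(-383 + V)*r(13) = (-383 + 18)*(13*(9 + 13)) = -4745*22 = -365*286 = -104390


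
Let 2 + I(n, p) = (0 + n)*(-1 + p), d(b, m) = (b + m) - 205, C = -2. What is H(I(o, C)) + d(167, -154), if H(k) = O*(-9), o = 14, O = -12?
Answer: -84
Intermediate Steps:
d(b, m) = -205 + b + m
I(n, p) = -2 + n*(-1 + p) (I(n, p) = -2 + (0 + n)*(-1 + p) = -2 + n*(-1 + p))
H(k) = 108 (H(k) = -12*(-9) = 108)
H(I(o, C)) + d(167, -154) = 108 + (-205 + 167 - 154) = 108 - 192 = -84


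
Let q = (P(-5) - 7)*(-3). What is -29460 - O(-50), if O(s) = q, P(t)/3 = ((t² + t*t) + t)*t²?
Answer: -19356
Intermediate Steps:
P(t) = 3*t²*(t + 2*t²) (P(t) = 3*(((t² + t*t) + t)*t²) = 3*(((t² + t²) + t)*t²) = 3*((2*t² + t)*t²) = 3*((t + 2*t²)*t²) = 3*(t²*(t + 2*t²)) = 3*t²*(t + 2*t²))
q = -10104 (q = ((-5)³*(3 + 6*(-5)) - 7)*(-3) = (-125*(3 - 30) - 7)*(-3) = (-125*(-27) - 7)*(-3) = (3375 - 7)*(-3) = 3368*(-3) = -10104)
O(s) = -10104
-29460 - O(-50) = -29460 - 1*(-10104) = -29460 + 10104 = -19356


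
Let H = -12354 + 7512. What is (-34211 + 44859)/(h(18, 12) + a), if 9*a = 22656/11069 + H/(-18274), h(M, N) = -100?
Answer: -3230734798632/30263300593 ≈ -106.75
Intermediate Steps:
H = -4842
a = 77935307/303412359 (a = (22656/11069 - 4842/(-18274))/9 = (22656*(1/11069) - 4842*(-1/18274))/9 = (22656/11069 + 2421/9137)/9 = (⅑)*(233805921/101137453) = 77935307/303412359 ≈ 0.25686)
(-34211 + 44859)/(h(18, 12) + a) = (-34211 + 44859)/(-100 + 77935307/303412359) = 10648/(-30263300593/303412359) = 10648*(-303412359/30263300593) = -3230734798632/30263300593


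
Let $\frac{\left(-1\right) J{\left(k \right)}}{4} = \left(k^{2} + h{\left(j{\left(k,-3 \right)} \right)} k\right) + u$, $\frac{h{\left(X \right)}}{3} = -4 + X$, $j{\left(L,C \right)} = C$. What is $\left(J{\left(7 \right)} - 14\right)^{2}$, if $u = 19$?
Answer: $91204$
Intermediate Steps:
$h{\left(X \right)} = -12 + 3 X$ ($h{\left(X \right)} = 3 \left(-4 + X\right) = -12 + 3 X$)
$J{\left(k \right)} = -76 - 4 k^{2} + 84 k$ ($J{\left(k \right)} = - 4 \left(\left(k^{2} + \left(-12 + 3 \left(-3\right)\right) k\right) + 19\right) = - 4 \left(\left(k^{2} + \left(-12 - 9\right) k\right) + 19\right) = - 4 \left(\left(k^{2} - 21 k\right) + 19\right) = - 4 \left(19 + k^{2} - 21 k\right) = -76 - 4 k^{2} + 84 k$)
$\left(J{\left(7 \right)} - 14\right)^{2} = \left(\left(-76 - 4 \cdot 7^{2} + 84 \cdot 7\right) - 14\right)^{2} = \left(\left(-76 - 196 + 588\right) - 14\right)^{2} = \left(316 - 14\right)^{2} = 302^{2} = 91204$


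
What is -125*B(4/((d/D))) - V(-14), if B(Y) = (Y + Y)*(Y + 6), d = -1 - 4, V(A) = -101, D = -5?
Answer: -9899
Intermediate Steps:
d = -5
B(Y) = 2*Y*(6 + Y) (B(Y) = (2*Y)*(6 + Y) = 2*Y*(6 + Y))
-125*B(4/((d/D))) - V(-14) = -250*4/((-5/(-5)))*(6 + 4/((-5/(-5)))) - 1*(-101) = -250*4/((-5*(-1/5)))*(6 + 4/((-5*(-1/5)))) + 101 = -250*4/1*(6 + 4/1) + 101 = -250*4*1*(6 + 4*1) + 101 = -250*4*(6 + 4) + 101 = -250*4*10 + 101 = -125*80 + 101 = -10000 + 101 = -9899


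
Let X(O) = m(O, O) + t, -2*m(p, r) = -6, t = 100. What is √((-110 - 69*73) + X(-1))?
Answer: 2*I*√1261 ≈ 71.021*I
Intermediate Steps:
m(p, r) = 3 (m(p, r) = -½*(-6) = 3)
X(O) = 103 (X(O) = 3 + 100 = 103)
√((-110 - 69*73) + X(-1)) = √((-110 - 69*73) + 103) = √((-110 - 5037) + 103) = √(-5147 + 103) = √(-5044) = 2*I*√1261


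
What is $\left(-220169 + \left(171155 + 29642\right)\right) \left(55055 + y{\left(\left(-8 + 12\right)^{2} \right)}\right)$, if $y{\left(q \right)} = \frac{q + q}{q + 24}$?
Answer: $- \frac{5332704788}{5} \approx -1.0665 \cdot 10^{9}$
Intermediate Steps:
$y{\left(q \right)} = \frac{2 q}{24 + q}$
$\left(-220169 + \left(171155 + 29642\right)\right) \left(55055 + y{\left(\left(-8 + 12\right)^{2} \right)}\right) = \left(-220169 + \left(171155 + 29642\right)\right) \left(55055 + \frac{2 \left(-8 + 12\right)^{2}}{24 + \left(-8 + 12\right)^{2}}\right) = \left(-220169 + 200797\right) \left(55055 + \frac{2 \cdot 4^{2}}{24 + 4^{2}}\right) = - 19372 \left(55055 + 2 \cdot 16 \frac{1}{24 + 16}\right) = - 19372 \left(55055 + 2 \cdot 16 \cdot \frac{1}{40}\right) = - 19372 \left(55055 + \frac{4}{5}\right) = \left(-19372\right) \frac{275279}{5} = - \frac{5332704788}{5}$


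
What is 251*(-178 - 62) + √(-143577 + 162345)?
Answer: -60240 + 4*√1173 ≈ -60103.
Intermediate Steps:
251*(-178 - 62) + √(-143577 + 162345) = 251*(-240) + √18768 = -60240 + 4*√1173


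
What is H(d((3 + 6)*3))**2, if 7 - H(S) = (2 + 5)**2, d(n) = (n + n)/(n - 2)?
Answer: 1764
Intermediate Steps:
d(n) = 2*n/(-2 + n) (d(n) = (2*n)/(-2 + n) = 2*n/(-2 + n))
H(S) = -42 (H(S) = 7 - (2 + 5)**2 = 7 - 1*7**2 = 7 - 1*49 = 7 - 49 = -42)
H(d((3 + 6)*3))**2 = (-42)**2 = 1764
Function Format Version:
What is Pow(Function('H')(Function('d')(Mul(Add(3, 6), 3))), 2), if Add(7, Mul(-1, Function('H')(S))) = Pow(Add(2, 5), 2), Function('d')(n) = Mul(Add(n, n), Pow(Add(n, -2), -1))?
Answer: 1764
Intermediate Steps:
Function('d')(n) = Mul(2, n, Pow(Add(-2, n), -1)) (Function('d')(n) = Mul(Mul(2, n), Pow(Add(-2, n), -1)) = Mul(2, n, Pow(Add(-2, n), -1)))
Function('H')(S) = -42 (Function('H')(S) = Add(7, Mul(-1, Pow(Add(2, 5), 2))) = Add(7, Mul(-1, Pow(7, 2))) = Add(7, Mul(-1, 49)) = Add(7, -49) = -42)
Pow(Function('H')(Function('d')(Mul(Add(3, 6), 3))), 2) = Pow(-42, 2) = 1764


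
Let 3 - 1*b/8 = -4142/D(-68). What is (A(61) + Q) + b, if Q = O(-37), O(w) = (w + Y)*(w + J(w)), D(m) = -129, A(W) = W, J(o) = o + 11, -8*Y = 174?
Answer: 1821161/516 ≈ 3529.4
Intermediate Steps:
Y = -87/4 (Y = -⅛*174 = -87/4 ≈ -21.750)
J(o) = 11 + o
O(w) = (11 + 2*w)*(-87/4 + w) (O(w) = (w - 87/4)*(w + (11 + w)) = (-87/4 + w)*(11 + 2*w) = (11 + 2*w)*(-87/4 + w))
Q = 14805/4 (Q = -957/4 + 2*(-37)² - 65/2*(-37) = -957/4 + 2*1369 + 2405/2 = -957/4 + 2738 + 2405/2 = 14805/4 ≈ 3701.3)
b = -30040/129 (b = 24 - (-33136)/(-129) = 24 - (-33136)*(-1)/129 = 24 - 8*4142/129 = 24 - 33136/129 = -30040/129 ≈ -232.87)
(A(61) + Q) + b = (61 + 14805/4) - 30040/129 = 15049/4 - 30040/129 = 1821161/516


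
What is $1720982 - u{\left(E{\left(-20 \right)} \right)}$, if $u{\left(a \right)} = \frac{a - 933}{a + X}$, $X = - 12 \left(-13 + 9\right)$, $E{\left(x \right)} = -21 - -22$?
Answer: $\frac{84329050}{49} \approx 1.721 \cdot 10^{6}$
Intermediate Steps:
$E{\left(x \right)} = 1$ ($E{\left(x \right)} = -21 + 22 = 1$)
$X = 48$ ($X = \left(-12\right) \left(-4\right) = 48$)
$u{\left(a \right)} = \frac{-933 + a}{48 + a}$ ($u{\left(a \right)} = \frac{a - 933}{a + 48} = \frac{-933 + a}{48 + a}$)
$1720982 - u{\left(E{\left(-20 \right)} \right)} = 1720982 - \frac{-933 + 1}{48 + 1} = 1720982 - \frac{1}{49} \left(-932\right) = 1720982 - - \frac{932}{49} = 1720982 + \frac{932}{49} = \frac{84329050}{49}$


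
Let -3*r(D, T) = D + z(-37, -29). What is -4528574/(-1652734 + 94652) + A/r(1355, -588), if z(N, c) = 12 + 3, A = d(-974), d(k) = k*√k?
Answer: 2264287/779041 + 1461*I*√974/685 ≈ 2.9065 + 66.564*I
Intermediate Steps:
d(k) = k^(3/2)
A = -974*I*√974 (A = (-974)^(3/2) = -974*I*√974 ≈ -30398.0*I)
z(N, c) = 15
r(D, T) = -5 - D/3 (r(D, T) = -(D + 15)/3 = -(15 + D)/3 = -5 - D/3)
-4528574/(-1652734 + 94652) + A/r(1355, -588) = -4528574/(-1652734 + 94652) + (-974*I*√974)/(-5 - ⅓*1355) = -4528574/(-1558082) + (-974*I*√974)/(-5 - 1355/3) = -4528574*(-1/1558082) + (-974*I*√974)/(-1370/3) = 2264287/779041 - 974*I*√974*(-3/1370) = 2264287/779041 + 1461*I*√974/685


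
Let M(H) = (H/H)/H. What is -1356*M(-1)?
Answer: 1356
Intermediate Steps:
M(H) = 1/H
-1356*M(-1) = -1356/(-1) = -1356*(-1) = 1356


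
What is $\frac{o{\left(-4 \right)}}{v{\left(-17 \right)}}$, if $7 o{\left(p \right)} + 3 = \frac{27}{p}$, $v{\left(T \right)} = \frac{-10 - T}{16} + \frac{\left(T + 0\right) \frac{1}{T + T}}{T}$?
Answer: $- \frac{884}{259} \approx -3.4131$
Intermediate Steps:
$v{\left(T \right)} = - \frac{5}{8} + \frac{1}{2 T} - \frac{T}{16}$ ($v{\left(T \right)} = \left(-10 - T\right) \frac{1}{16} + \frac{T \frac{1}{2 T}}{T} = \left(- \frac{5}{8} - \frac{T}{16}\right) + \frac{T \frac{1}{2 T}}{T} = \left(- \frac{5}{8} - \frac{T}{16}\right) + \frac{1}{2 T} = - \frac{5}{8} + \frac{1}{2 T} - \frac{T}{16}$)
$o{\left(p \right)} = - \frac{3}{7} + \frac{27}{7 p}$ ($o{\left(p \right)} = - \frac{3}{7} + \frac{27 \frac{1}{p}}{7} = - \frac{3}{7} + \frac{27}{7 p}$)
$\frac{o{\left(-4 \right)}}{v{\left(-17 \right)}} = \frac{\frac{3}{7} \frac{1}{-4} \left(9 - -4\right)}{\frac{1}{16} \frac{1}{-17} \left(8 - - 17 \left(10 - 17\right)\right)} = \frac{\frac{3}{7} \left(- \frac{1}{4}\right) \left(9 + 4\right)}{\frac{1}{16} \left(- \frac{1}{17}\right) \left(8 - \left(-17\right) \left(-7\right)\right)} = \frac{\frac{3}{7} \left(- \frac{1}{4}\right) 13}{\frac{1}{16} \left(- \frac{1}{17}\right) \left(8 - 119\right)} = - \frac{39}{28 \cdot \frac{1}{16} \left(- \frac{1}{17}\right) \left(-111\right)} = - \frac{39}{28 \cdot \frac{111}{272}} = \left(- \frac{39}{28}\right) \frac{272}{111} = - \frac{884}{259}$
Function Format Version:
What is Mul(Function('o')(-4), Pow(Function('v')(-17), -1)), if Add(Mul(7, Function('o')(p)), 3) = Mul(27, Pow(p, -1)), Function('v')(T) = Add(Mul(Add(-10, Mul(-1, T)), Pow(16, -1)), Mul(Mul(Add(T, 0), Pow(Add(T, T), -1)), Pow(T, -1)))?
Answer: Rational(-884, 259) ≈ -3.4131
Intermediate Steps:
Function('v')(T) = Add(Rational(-5, 8), Mul(Rational(1, 2), Pow(T, -1)), Mul(Rational(-1, 16), T)) (Function('v')(T) = Add(Mul(Add(-10, Mul(-1, T)), Rational(1, 16)), Mul(Mul(T, Pow(Mul(2, T), -1)), Pow(T, -1))) = Add(Add(Rational(-5, 8), Mul(Rational(-1, 16), T)), Mul(Mul(T, Mul(Rational(1, 2), Pow(T, -1))), Pow(T, -1))) = Add(Add(Rational(-5, 8), Mul(Rational(-1, 16), T)), Mul(Rational(1, 2), Pow(T, -1))) = Add(Rational(-5, 8), Mul(Rational(1, 2), Pow(T, -1)), Mul(Rational(-1, 16), T)))
Function('o')(p) = Add(Rational(-3, 7), Mul(Rational(27, 7), Pow(p, -1))) (Function('o')(p) = Add(Rational(-3, 7), Mul(Rational(1, 7), Mul(27, Pow(p, -1)))) = Add(Rational(-3, 7), Mul(Rational(27, 7), Pow(p, -1))))
Mul(Function('o')(-4), Pow(Function('v')(-17), -1)) = Mul(Mul(Rational(3, 7), Pow(-4, -1), Add(9, Mul(-1, -4))), Pow(Mul(Rational(1, 16), Pow(-17, -1), Add(8, Mul(-1, -17, Add(10, -17)))), -1)) = Mul(Mul(Rational(3, 7), Rational(-1, 4), Add(9, 4)), Pow(Mul(Rational(1, 16), Rational(-1, 17), Add(8, Mul(-1, -17, -7))), -1)) = Mul(Mul(Rational(3, 7), Rational(-1, 4), 13), Pow(Mul(Rational(1, 16), Rational(-1, 17), Add(8, -119)), -1)) = Mul(Rational(-39, 28), Pow(Mul(Rational(1, 16), Rational(-1, 17), -111), -1)) = Mul(Rational(-39, 28), Pow(Rational(111, 272), -1)) = Mul(Rational(-39, 28), Rational(272, 111)) = Rational(-884, 259)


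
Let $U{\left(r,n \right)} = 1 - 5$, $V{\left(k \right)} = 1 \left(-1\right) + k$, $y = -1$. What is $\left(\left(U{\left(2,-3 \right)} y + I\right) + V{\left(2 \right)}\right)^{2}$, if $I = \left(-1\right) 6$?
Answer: $1$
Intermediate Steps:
$V{\left(k \right)} = -1 + k$
$I = -6$
$U{\left(r,n \right)} = -4$ ($U{\left(r,n \right)} = 1 - 5 = -4$)
$\left(\left(U{\left(2,-3 \right)} y + I\right) + V{\left(2 \right)}\right)^{2} = \left(\left(\left(-4\right) \left(-1\right) - 6\right) + \left(-1 + 2\right)\right)^{2} = \left(\left(4 - 6\right) + 1\right)^{2} = \left(-2 + 1\right)^{2} = \left(-1\right)^{2} = 1$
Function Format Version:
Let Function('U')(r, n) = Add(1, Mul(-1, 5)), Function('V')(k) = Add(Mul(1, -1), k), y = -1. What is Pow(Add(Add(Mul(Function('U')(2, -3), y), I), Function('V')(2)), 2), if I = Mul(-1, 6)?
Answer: 1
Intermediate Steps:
Function('V')(k) = Add(-1, k)
I = -6
Function('U')(r, n) = -4 (Function('U')(r, n) = Add(1, -5) = -4)
Pow(Add(Add(Mul(Function('U')(2, -3), y), I), Function('V')(2)), 2) = Pow(Add(Add(Mul(-4, -1), -6), Add(-1, 2)), 2) = Pow(Add(Add(4, -6), 1), 2) = Pow(Add(-2, 1), 2) = Pow(-1, 2) = 1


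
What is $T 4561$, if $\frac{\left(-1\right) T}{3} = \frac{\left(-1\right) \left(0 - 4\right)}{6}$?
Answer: $-9122$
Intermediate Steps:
$T = -2$ ($T = - 3 \frac{\left(-1\right) \left(0 - 4\right)}{6} = - 3 \left(-1\right) \left(-4\right) \frac{1}{6} = - 3 \cdot 4 \cdot \frac{1}{6} = \left(-3\right) \frac{2}{3} = -2$)
$T 4561 = \left(-2\right) 4561 = -9122$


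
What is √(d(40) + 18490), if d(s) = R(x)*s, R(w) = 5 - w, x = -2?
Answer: √18770 ≈ 137.00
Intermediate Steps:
d(s) = 7*s (d(s) = (5 - 1*(-2))*s = (5 + 2)*s = 7*s)
√(d(40) + 18490) = √(7*40 + 18490) = √(280 + 18490) = √18770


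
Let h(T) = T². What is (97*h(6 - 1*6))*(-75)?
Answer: 0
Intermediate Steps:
(97*h(6 - 1*6))*(-75) = (97*(6 - 1*6)²)*(-75) = (97*(6 - 6)²)*(-75) = (97*0²)*(-75) = (97*0)*(-75) = 0*(-75) = 0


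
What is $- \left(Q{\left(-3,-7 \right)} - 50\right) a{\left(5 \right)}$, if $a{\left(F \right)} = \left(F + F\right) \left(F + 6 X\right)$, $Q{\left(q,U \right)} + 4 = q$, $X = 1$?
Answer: $6270$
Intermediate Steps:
$Q{\left(q,U \right)} = -4 + q$
$a{\left(F \right)} = 2 F \left(6 + F\right)$ ($a{\left(F \right)} = \left(F + F\right) \left(F + 6 \cdot 1\right) = 2 F \left(F + 6\right) = 2 F \left(6 + F\right)$)
$- \left(Q{\left(-3,-7 \right)} - 50\right) a{\left(5 \right)} = - \left(\left(-4 - 3\right) - 50\right) 2 \cdot 5 \left(6 + 5\right) = - \left(-7 - 50\right) 2 \cdot 5 \cdot 11 = - \left(-57\right) 110 = \left(-1\right) \left(-6270\right) = 6270$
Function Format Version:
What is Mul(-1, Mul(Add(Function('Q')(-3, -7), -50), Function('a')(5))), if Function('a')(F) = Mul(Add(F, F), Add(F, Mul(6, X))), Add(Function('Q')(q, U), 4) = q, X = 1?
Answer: 6270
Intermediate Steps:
Function('Q')(q, U) = Add(-4, q)
Function('a')(F) = Mul(2, F, Add(6, F)) (Function('a')(F) = Mul(Add(F, F), Add(F, Mul(6, 1))) = Mul(Mul(2, F), Add(F, 6)) = Mul(Mul(2, F), Add(6, F)) = Mul(2, F, Add(6, F)))
Mul(-1, Mul(Add(Function('Q')(-3, -7), -50), Function('a')(5))) = Mul(-1, Mul(Add(Add(-4, -3), -50), Mul(2, 5, Add(6, 5)))) = Mul(-1, Mul(Add(-7, -50), Mul(2, 5, 11))) = Mul(-1, Mul(-57, 110)) = Mul(-1, -6270) = 6270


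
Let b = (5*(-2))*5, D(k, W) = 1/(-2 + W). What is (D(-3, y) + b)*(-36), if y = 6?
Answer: 1791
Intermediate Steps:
b = -50 (b = -10*5 = -50)
(D(-3, y) + b)*(-36) = (1/(-2 + 6) - 50)*(-36) = (1/4 - 50)*(-36) = (¼ - 50)*(-36) = -199/4*(-36) = 1791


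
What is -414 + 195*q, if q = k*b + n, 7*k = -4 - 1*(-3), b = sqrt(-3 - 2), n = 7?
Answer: 951 - 195*I*sqrt(5)/7 ≈ 951.0 - 62.29*I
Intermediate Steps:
b = I*sqrt(5) (b = sqrt(-5) = I*sqrt(5) ≈ 2.2361*I)
k = -1/7 (k = (-4 - 1*(-3))/7 = (-4 + 3)/7 = (1/7)*(-1) = -1/7 ≈ -0.14286)
q = 7 - I*sqrt(5)/7 (q = -I*sqrt(5)/7 + 7 = 7 - I*sqrt(5)/7 ≈ 7.0 - 0.31944*I)
-414 + 195*q = -414 + 195*(7 - I*sqrt(5)/7) = -414 + (1365 - 195*I*sqrt(5)/7) = 951 - 195*I*sqrt(5)/7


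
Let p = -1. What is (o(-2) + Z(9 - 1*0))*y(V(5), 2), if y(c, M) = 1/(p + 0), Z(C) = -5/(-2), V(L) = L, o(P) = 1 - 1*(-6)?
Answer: -19/2 ≈ -9.5000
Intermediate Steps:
o(P) = 7 (o(P) = 1 + 6 = 7)
Z(C) = 5/2 (Z(C) = -5*(-½) = 5/2)
y(c, M) = -1 (y(c, M) = 1/(-1 + 0) = 1/(-1) = -1)
(o(-2) + Z(9 - 1*0))*y(V(5), 2) = (7 + 5/2)*(-1) = (19/2)*(-1) = -19/2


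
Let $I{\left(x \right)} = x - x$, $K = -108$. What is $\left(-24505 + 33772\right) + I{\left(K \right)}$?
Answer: $9267$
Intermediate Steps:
$I{\left(x \right)} = 0$
$\left(-24505 + 33772\right) + I{\left(K \right)} = \left(-24505 + 33772\right) + 0 = 9267 + 0 = 9267$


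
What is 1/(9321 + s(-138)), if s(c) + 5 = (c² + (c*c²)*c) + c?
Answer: 1/362702158 ≈ 2.7571e-9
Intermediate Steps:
s(c) = -5 + c + c² + c⁴ (s(c) = -5 + ((c² + (c*c²)*c) + c) = -5 + ((c² + c³*c) + c) = -5 + ((c² + c⁴) + c) = -5 + (c + c² + c⁴) = -5 + c + c² + c⁴)
1/(9321 + s(-138)) = 1/(9321 + (-5 - 138 + (-138)² + (-138)⁴)) = 1/(9321 + (-5 - 138 + 19044 + 362673936)) = 1/(9321 + 362692837) = 1/362702158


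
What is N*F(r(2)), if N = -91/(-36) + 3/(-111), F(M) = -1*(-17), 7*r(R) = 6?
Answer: 56627/1332 ≈ 42.513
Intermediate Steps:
r(R) = 6/7 (r(R) = (⅐)*6 = 6/7)
F(M) = 17
N = 3331/1332 (N = -91*(-1/36) + 3*(-1/111) = 91/36 - 1/37 = 3331/1332 ≈ 2.5008)
N*F(r(2)) = (3331/1332)*17 = 56627/1332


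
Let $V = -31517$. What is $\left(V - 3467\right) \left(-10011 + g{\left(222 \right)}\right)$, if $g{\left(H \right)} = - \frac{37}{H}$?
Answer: $\frac{1050691964}{3} \approx 3.5023 \cdot 10^{8}$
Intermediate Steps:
$\left(V - 3467\right) \left(-10011 + g{\left(222 \right)}\right) = \left(-31517 - 3467\right) \left(-10011 - \frac{37}{222}\right) = - 34984 \left(-10011 - \frac{1}{6}\right) = \left(-34984\right) \left(- \frac{60067}{6}\right) = \frac{1050691964}{3}$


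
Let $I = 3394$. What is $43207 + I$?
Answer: $46601$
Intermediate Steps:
$43207 + I = 43207 + 3394 = 46601$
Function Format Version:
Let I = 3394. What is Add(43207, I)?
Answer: 46601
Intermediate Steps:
Add(43207, I) = Add(43207, 3394) = 46601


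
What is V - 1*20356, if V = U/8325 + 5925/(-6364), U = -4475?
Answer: -1165994369/57276 ≈ -20357.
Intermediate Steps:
V = -84113/57276 (V = -4475/8325 + 5925/(-6364) = -4475*1/8325 + 5925*(-1/6364) = -179/333 - 5925/6364 = -84113/57276 ≈ -1.4686)
V - 1*20356 = -84113/57276 - 1*20356 = -84113/57276 - 20356 = -1165994369/57276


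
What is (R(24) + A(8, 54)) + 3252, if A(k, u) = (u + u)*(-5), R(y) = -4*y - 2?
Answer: 2614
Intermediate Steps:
R(y) = -2 - 4*y
A(k, u) = -10*u (A(k, u) = (2*u)*(-5) = -10*u)
(R(24) + A(8, 54)) + 3252 = ((-2 - 4*24) - 10*54) + 3252 = ((-2 - 96) - 540) + 3252 = (-98 - 540) + 3252 = -638 + 3252 = 2614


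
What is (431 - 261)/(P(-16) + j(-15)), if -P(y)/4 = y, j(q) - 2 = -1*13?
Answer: 170/53 ≈ 3.2075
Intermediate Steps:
j(q) = -11 (j(q) = 2 - 1*13 = 2 - 13 = -11)
P(y) = -4*y
(431 - 261)/(P(-16) + j(-15)) = (431 - 261)/(-4*(-16) - 11) = 170/(64 - 11) = 170/53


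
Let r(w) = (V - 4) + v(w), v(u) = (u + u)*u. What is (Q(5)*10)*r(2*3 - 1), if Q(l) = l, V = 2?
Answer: 2400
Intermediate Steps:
v(u) = 2*u**2 (v(u) = (2*u)*u = 2*u**2)
r(w) = -2 + 2*w**2 (r(w) = (2 - 4) + 2*w**2 = -2 + 2*w**2)
(Q(5)*10)*r(2*3 - 1) = (5*10)*(-2 + 2*(2*3 - 1)**2) = 50*(-2 + 2*(6 - 1)**2) = 50*(-2 + 2*5**2) = 50*(-2 + 2*25) = 50*(-2 + 50) = 50*48 = 2400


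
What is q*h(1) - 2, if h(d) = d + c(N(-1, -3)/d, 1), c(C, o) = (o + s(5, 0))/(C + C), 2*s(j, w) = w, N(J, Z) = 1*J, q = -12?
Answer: -8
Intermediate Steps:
N(J, Z) = J
s(j, w) = w/2
c(C, o) = o/(2*C) (c(C, o) = (o + (½)*0)/(C + C) = (o + 0)/((2*C)) = o*(1/(2*C)) = o/(2*C))
h(d) = d/2 (h(d) = d + (½)*1/(-1/d) = d + (½)*1*(-d) = d - d/2 = d/2)
q*h(1) - 2 = -6 - 2 = -8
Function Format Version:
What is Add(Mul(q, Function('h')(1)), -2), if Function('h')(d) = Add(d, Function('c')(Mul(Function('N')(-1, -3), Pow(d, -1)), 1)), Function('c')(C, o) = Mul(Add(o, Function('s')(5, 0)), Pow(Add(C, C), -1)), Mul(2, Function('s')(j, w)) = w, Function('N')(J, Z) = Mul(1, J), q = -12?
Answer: -8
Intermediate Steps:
Function('N')(J, Z) = J
Function('s')(j, w) = Mul(Rational(1, 2), w)
Function('c')(C, o) = Mul(Rational(1, 2), o, Pow(C, -1)) (Function('c')(C, o) = Mul(Add(o, Mul(Rational(1, 2), 0)), Pow(Add(C, C), -1)) = Mul(Add(o, 0), Pow(Mul(2, C), -1)) = Mul(o, Mul(Rational(1, 2), Pow(C, -1))) = Mul(Rational(1, 2), o, Pow(C, -1)))
Function('h')(d) = Mul(Rational(1, 2), d) (Function('h')(d) = Add(d, Mul(Rational(1, 2), 1, Pow(Mul(-1, Pow(d, -1)), -1))) = Add(d, Mul(Rational(1, 2), 1, Mul(-1, d))) = Add(d, Mul(Rational(-1, 2), d)) = Mul(Rational(1, 2), d))
Add(Mul(q, Function('h')(1)), -2) = Add(Mul(-12, Mul(Rational(1, 2), 1)), -2) = Add(Mul(-12, Rational(1, 2)), -2) = Add(-6, -2) = -8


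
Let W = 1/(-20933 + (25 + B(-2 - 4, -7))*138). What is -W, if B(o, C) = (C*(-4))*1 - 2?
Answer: 1/13895 ≈ 7.1968e-5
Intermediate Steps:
B(o, C) = -2 - 4*C (B(o, C) = -4*C*1 - 2 = -4*C - 2 = -2 - 4*C)
W = -1/13895 (W = 1/(-20933 + (25 + (-2 - 4*(-7)))*138) = 1/(-20933 + (25 + (-2 + 28))*138) = 1/(-20933 + (25 + 26)*138) = 1/(-20933 + 51*138) = 1/(-20933 + 7038) = 1/(-13895) = -1/13895 ≈ -7.1968e-5)
-W = -1*(-1/13895) = 1/13895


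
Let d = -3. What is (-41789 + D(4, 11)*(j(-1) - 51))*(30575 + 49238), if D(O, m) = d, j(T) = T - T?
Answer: -3323094068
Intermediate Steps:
j(T) = 0
D(O, m) = -3
(-41789 + D(4, 11)*(j(-1) - 51))*(30575 + 49238) = (-41789 - 3*(0 - 51))*(30575 + 49238) = (-41789 - 3*(-51))*79813 = (-41789 + 153)*79813 = -41636*79813 = -3323094068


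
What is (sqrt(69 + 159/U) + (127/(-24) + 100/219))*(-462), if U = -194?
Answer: 652267/292 - 231*sqrt(2566038)/97 ≈ -1581.0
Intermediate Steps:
(sqrt(69 + 159/U) + (127/(-24) + 100/219))*(-462) = (sqrt(69 + 159/(-194)) + (127/(-24) + 100/219))*(-462) = (sqrt(69 + 159*(-1/194)) + (127*(-1/24) + 100*(1/219)))*(-462) = (sqrt(69 - 159/194) + (-127/24 + 100/219))*(-462) = (sqrt(13227/194) - 8471/1752)*(-462) = (sqrt(2566038)/194 - 8471/1752)*(-462) = (-8471/1752 + sqrt(2566038)/194)*(-462) = 652267/292 - 231*sqrt(2566038)/97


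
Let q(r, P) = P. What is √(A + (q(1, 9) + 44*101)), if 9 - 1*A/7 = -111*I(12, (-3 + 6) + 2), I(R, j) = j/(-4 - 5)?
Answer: √36759/3 ≈ 63.909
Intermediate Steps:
I(R, j) = -j/9 (I(R, j) = j/(-9) = -j/9)
A = -1106/3 (A = 63 - (-777)*(-((-3 + 6) + 2)/9) = 63 - (-777)*(-(3 + 2)/9) = 63 - (-777)*(-⅑*5) = 63 - (-777)*(-5)/9 = 63 - 7*185/3 = 63 - 1295/3 = -1106/3 ≈ -368.67)
√(A + (q(1, 9) + 44*101)) = √(-1106/3 + (9 + 44*101)) = √(-1106/3 + (9 + 4444)) = √(-1106/3 + 4453) = √(12253/3) = √36759/3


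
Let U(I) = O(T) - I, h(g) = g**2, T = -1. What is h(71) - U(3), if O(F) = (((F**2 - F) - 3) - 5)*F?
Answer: 5038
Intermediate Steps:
O(F) = F*(-8 + F**2 - F) (O(F) = ((-3 + F**2 - F) - 5)*F = (-8 + F**2 - F)*F = F*(-8 + F**2 - F))
U(I) = 6 - I (U(I) = -(-8 + (-1)**2 - 1*(-1)) - I = -(-8 + 1 + 1) - I = -1*(-6) - I = 6 - I)
h(71) - U(3) = 71**2 - (6 - 1*3) = 5041 - (6 - 3) = 5041 - 1*3 = 5041 - 3 = 5038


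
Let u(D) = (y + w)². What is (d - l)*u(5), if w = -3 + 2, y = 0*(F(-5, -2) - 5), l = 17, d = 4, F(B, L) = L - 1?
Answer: -13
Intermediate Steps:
F(B, L) = -1 + L
y = 0 (y = 0*((-1 - 2) - 5) = 0*(-3 - 5) = 0*(-8) = 0)
w = -1
u(D) = 1 (u(D) = (0 - 1)² = (-1)² = 1)
(d - l)*u(5) = (4 - 1*17)*1 = (4 - 17)*1 = -13*1 = -13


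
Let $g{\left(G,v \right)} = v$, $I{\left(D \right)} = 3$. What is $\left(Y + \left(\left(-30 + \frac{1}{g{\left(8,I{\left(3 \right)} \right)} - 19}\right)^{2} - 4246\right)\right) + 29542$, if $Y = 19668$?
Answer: $\frac{11742145}{256} \approx 45868.0$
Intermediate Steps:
$\left(Y + \left(\left(-30 + \frac{1}{g{\left(8,I{\left(3 \right)} \right)} - 19}\right)^{2} - 4246\right)\right) + 29542 = \left(19668 - \left(4246 - \left(-30 + \frac{1}{3 - 19}\right)^{2}\right)\right) + 29542 = \left(19668 - \left(4246 - \left(-30 + \frac{1}{-16}\right)^{2}\right)\right) + 29542 = \left(19668 - \left(4246 - \left(-30 - \frac{1}{16}\right)^{2}\right)\right) + 29542 = \left(19668 - \left(4246 - \left(- \frac{481}{16}\right)^{2}\right)\right) + 29542 = \left(19668 + \left(\frac{231361}{256} - 4246\right)\right) + 29542 = \left(19668 - \frac{855615}{256}\right) + 29542 = \frac{4179393}{256} + 29542 = \frac{11742145}{256}$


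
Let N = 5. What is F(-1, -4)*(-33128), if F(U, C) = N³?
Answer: -4141000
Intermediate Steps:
F(U, C) = 125 (F(U, C) = 5³ = 125)
F(-1, -4)*(-33128) = 125*(-33128) = -4141000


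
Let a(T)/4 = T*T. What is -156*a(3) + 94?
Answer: -5522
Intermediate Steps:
a(T) = 4*T² (a(T) = 4*(T*T) = 4*T²)
-156*a(3) + 94 = -624*3² + 94 = -624*9 + 94 = -156*36 + 94 = -5616 + 94 = -5522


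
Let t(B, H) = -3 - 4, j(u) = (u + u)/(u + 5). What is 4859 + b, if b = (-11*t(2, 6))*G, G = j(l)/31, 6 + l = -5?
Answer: 452734/93 ≈ 4868.1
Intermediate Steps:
l = -11 (l = -6 - 5 = -11)
j(u) = 2*u/(5 + u) (j(u) = (2*u)/(5 + u) = 2*u/(5 + u))
t(B, H) = -7
G = 11/93 (G = (2*(-11)/(5 - 11))/31 = (2*(-11)/(-6))*(1/31) = (2*(-11)*(-1/6))*(1/31) = (11/3)*(1/31) = 11/93 ≈ 0.11828)
b = 847/93 (b = -11*(-7)*(11/93) = 77*(11/93) = 847/93 ≈ 9.1075)
4859 + b = 4859 + 847/93 = 452734/93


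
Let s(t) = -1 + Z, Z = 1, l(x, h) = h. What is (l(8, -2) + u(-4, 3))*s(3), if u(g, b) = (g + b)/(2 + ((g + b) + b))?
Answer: 0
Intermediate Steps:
u(g, b) = (b + g)/(2 + g + 2*b) (u(g, b) = (b + g)/(2 + ((b + g) + b)) = (b + g)/(2 + (g + 2*b)) = (b + g)/(2 + g + 2*b))
s(t) = 0 (s(t) = -1 + 1 = 0)
(l(8, -2) + u(-4, 3))*s(3) = (-2 + (3 - 4)/(2 - 4 + 2*3))*0 = (-2 - 1/(2 - 4 + 6))*0 = (-2 - 1/4)*0 = (-2 + (¼)*(-1))*0 = (-2 - ¼)*0 = -9/4*0 = 0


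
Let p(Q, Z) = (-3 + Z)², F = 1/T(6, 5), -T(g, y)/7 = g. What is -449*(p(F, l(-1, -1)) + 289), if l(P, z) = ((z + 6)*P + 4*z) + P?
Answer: -205642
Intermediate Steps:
T(g, y) = -7*g
l(P, z) = P + 4*z + P*(6 + z) (l(P, z) = ((6 + z)*P + 4*z) + P = (P*(6 + z) + 4*z) + P = (4*z + P*(6 + z)) + P = P + 4*z + P*(6 + z))
F = -1/42 (F = 1/(-7*6) = 1/(-42) = -1/42 ≈ -0.023810)
-449*(p(F, l(-1, -1)) + 289) = -449*((-3 + (4*(-1) + 7*(-1) - 1*(-1)))² + 289) = -449*((-3 + (-4 - 7 + 1))² + 289) = -449*((-3 - 10)² + 289) = -449*((-13)² + 289) = -449*(169 + 289) = -449*458 = -205642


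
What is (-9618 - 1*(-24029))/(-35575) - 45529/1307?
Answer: -1638529352/46496525 ≈ -35.240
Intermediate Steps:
(-9618 - 1*(-24029))/(-35575) - 45529/1307 = (-9618 + 24029)*(-1/35575) - 45529*1/1307 = 14411*(-1/35575) - 45529/1307 = -14411/35575 - 45529/1307 = -1638529352/46496525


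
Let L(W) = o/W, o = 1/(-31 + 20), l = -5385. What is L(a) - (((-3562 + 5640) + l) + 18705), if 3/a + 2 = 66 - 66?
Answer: -508132/33 ≈ -15398.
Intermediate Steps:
a = -3/2 (a = 3/(-2 + (66 - 66)) = 3/(-2 + 0) = 3/(-2) = 3*(-½) = -3/2 ≈ -1.5000)
o = -1/11 (o = 1/(-11) = -1/11 ≈ -0.090909)
L(W) = -1/(11*W)
L(a) - (((-3562 + 5640) + l) + 18705) = -1/(11*(-3/2)) - (((-3562 + 5640) - 5385) + 18705) = -1/11*(-⅔) - ((2078 - 5385) + 18705) = 2/33 - (-3307 + 18705) = 2/33 - 1*15398 = 2/33 - 15398 = -508132/33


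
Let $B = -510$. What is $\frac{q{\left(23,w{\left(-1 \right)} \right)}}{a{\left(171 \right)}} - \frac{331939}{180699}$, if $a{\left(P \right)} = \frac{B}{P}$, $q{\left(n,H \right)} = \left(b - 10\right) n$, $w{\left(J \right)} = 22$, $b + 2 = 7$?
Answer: $\frac{225610463}{6143766} \approx 36.722$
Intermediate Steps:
$b = 5$ ($b = -2 + 7 = 5$)
$q{\left(n,H \right)} = - 5 n$ ($q{\left(n,H \right)} = \left(5 - 10\right) n = - 5 n$)
$a{\left(P \right)} = - \frac{510}{P}$
$\frac{q{\left(23,w{\left(-1 \right)} \right)}}{a{\left(171 \right)}} - \frac{331939}{180699} = \frac{\left(-5\right) 23}{\left(-510\right) \frac{1}{171}} - \frac{331939}{180699} = - \frac{115}{\left(-510\right) \frac{1}{171}} - \frac{331939}{180699} = - \frac{115}{- \frac{170}{57}} - \frac{331939}{180699} = \left(-115\right) \left(- \frac{57}{170}\right) - \frac{331939}{180699} = \frac{1311}{34} - \frac{331939}{180699} = \frac{225610463}{6143766}$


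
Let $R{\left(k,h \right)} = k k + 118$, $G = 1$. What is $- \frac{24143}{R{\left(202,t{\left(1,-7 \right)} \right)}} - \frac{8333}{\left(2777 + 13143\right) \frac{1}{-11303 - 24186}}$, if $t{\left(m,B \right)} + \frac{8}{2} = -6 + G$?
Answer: $\frac{864390859511}{46534160} \approx 18575.0$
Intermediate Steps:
$t{\left(m,B \right)} = -9$ ($t{\left(m,B \right)} = -4 + \left(-6 + 1\right) = -4 - 5 = -9$)
$R{\left(k,h \right)} = 118 + k^{2}$ ($R{\left(k,h \right)} = k^{2} + 118 = 118 + k^{2}$)
$- \frac{24143}{R{\left(202,t{\left(1,-7 \right)} \right)}} - \frac{8333}{\left(2777 + 13143\right) \frac{1}{-11303 - 24186}} = - \frac{24143}{118 + 202^{2}} - \frac{8333}{\left(2777 + 13143\right) \frac{1}{-11303 - 24186}} = - \frac{24143}{118 + 40804} - \frac{8333}{15920 \frac{1}{-35489}} = - \frac{24143}{40922} - \frac{8333}{15920 \left(- \frac{1}{35489}\right)} = \left(-24143\right) \frac{1}{40922} - \frac{8333}{- \frac{15920}{35489}} = - \frac{3449}{5846} - - \frac{295729837}{15920} = - \frac{3449}{5846} + \frac{295729837}{15920} = \frac{864390859511}{46534160}$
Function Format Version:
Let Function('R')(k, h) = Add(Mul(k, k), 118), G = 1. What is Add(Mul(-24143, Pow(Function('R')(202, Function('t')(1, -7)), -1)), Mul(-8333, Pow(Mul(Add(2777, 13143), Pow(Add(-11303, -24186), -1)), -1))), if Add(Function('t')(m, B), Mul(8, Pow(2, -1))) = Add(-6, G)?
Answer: Rational(864390859511, 46534160) ≈ 18575.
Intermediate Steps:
Function('t')(m, B) = -9 (Function('t')(m, B) = Add(-4, Add(-6, 1)) = Add(-4, -5) = -9)
Function('R')(k, h) = Add(118, Pow(k, 2)) (Function('R')(k, h) = Add(Pow(k, 2), 118) = Add(118, Pow(k, 2)))
Add(Mul(-24143, Pow(Function('R')(202, Function('t')(1, -7)), -1)), Mul(-8333, Pow(Mul(Add(2777, 13143), Pow(Add(-11303, -24186), -1)), -1))) = Add(Mul(-24143, Pow(Add(118, Pow(202, 2)), -1)), Mul(-8333, Pow(Mul(Add(2777, 13143), Pow(Add(-11303, -24186), -1)), -1))) = Add(Mul(-24143, Pow(Add(118, 40804), -1)), Mul(-8333, Pow(Mul(15920, Pow(-35489, -1)), -1))) = Add(Mul(-24143, Pow(40922, -1)), Mul(-8333, Pow(Mul(15920, Rational(-1, 35489)), -1))) = Add(Mul(-24143, Rational(1, 40922)), Mul(-8333, Pow(Rational(-15920, 35489), -1))) = Add(Rational(-3449, 5846), Mul(-8333, Rational(-35489, 15920))) = Add(Rational(-3449, 5846), Rational(295729837, 15920)) = Rational(864390859511, 46534160)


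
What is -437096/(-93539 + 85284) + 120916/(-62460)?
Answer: 1315142729/25780365 ≈ 51.013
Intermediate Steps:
-437096/(-93539 + 85284) + 120916/(-62460) = -437096/(-8255) + 120916*(-1/62460) = -437096*(-1/8255) - 30229/15615 = 437096/8255 - 30229/15615 = 1315142729/25780365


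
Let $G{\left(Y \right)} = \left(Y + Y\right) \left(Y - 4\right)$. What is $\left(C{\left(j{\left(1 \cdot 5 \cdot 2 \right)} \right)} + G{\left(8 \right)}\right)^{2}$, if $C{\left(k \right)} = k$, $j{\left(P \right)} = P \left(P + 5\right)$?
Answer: $45796$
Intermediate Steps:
$j{\left(P \right)} = P \left(5 + P\right)$
$G{\left(Y \right)} = 2 Y \left(-4 + Y\right)$
$\left(C{\left(j{\left(1 \cdot 5 \cdot 2 \right)} \right)} + G{\left(8 \right)}\right)^{2} = \left(1 \cdot 5 \cdot 2 \left(5 + 1 \cdot 5 \cdot 2\right) + 2 \cdot 8 \left(-4 + 8\right)\right)^{2} = \left(5 \cdot 2 \left(5 + 5 \cdot 2\right) + 2 \cdot 8 \cdot 4\right)^{2} = \left(10 \left(5 + 10\right) + 64\right)^{2} = \left(10 \cdot 15 + 64\right)^{2} = \left(150 + 64\right)^{2} = 214^{2} = 45796$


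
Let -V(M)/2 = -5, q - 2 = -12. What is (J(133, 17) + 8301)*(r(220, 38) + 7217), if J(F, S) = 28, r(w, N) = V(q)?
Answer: 60193683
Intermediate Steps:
q = -10 (q = 2 - 12 = -10)
V(M) = 10 (V(M) = -2*(-5) = 10)
r(w, N) = 10
(J(133, 17) + 8301)*(r(220, 38) + 7217) = (28 + 8301)*(10 + 7217) = 8329*7227 = 60193683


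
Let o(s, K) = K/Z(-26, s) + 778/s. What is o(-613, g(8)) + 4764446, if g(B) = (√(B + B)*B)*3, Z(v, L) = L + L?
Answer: 2920604572/613 ≈ 4.7644e+6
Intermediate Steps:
Z(v, L) = 2*L
g(B) = 3*√2*B^(3/2) (g(B) = (√(2*B)*B)*3 = ((√2*√B)*B)*3 = (√2*B^(3/2))*3 = 3*√2*B^(3/2))
o(s, K) = 778/s + K/(2*s) (o(s, K) = K/((2*s)) + 778/s = K*(1/(2*s)) + 778/s = K/(2*s) + 778/s = 778/s + K/(2*s))
o(-613, g(8)) + 4764446 = (½)*(1556 + 3*√2*8^(3/2))/(-613) + 4764446 = (½)*(-1/613)*(1556 + 3*√2*(16*√2)) + 4764446 = (½)*(-1/613)*(1556 + 96) + 4764446 = (½)*(-1/613)*1652 + 4764446 = -826/613 + 4764446 = 2920604572/613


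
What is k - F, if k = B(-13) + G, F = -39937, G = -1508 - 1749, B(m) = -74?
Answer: 36606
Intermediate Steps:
G = -3257
k = -3331 (k = -74 - 3257 = -3331)
k - F = -3331 - 1*(-39937) = -3331 + 39937 = 36606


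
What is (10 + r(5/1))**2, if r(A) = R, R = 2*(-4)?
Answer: 4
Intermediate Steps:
R = -8
r(A) = -8
(10 + r(5/1))**2 = (10 - 8)**2 = 2**2 = 4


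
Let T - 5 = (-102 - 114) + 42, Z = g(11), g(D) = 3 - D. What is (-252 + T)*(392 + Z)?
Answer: -161664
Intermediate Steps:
Z = -8 (Z = 3 - 1*11 = 3 - 11 = -8)
T = -169 (T = 5 + ((-102 - 114) + 42) = 5 + (-216 + 42) = 5 - 174 = -169)
(-252 + T)*(392 + Z) = (-252 - 169)*(392 - 8) = -421*384 = -161664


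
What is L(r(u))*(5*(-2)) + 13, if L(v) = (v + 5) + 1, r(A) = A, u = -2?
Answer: -27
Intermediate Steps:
L(v) = 6 + v (L(v) = (5 + v) + 1 = 6 + v)
L(r(u))*(5*(-2)) + 13 = (6 - 2)*(5*(-2)) + 13 = 4*(-10) + 13 = -40 + 13 = -27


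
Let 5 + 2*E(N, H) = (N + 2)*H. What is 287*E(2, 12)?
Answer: 12341/2 ≈ 6170.5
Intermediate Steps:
E(N, H) = -5/2 + H*(2 + N)/2 (E(N, H) = -5/2 + ((N + 2)*H)/2 = -5/2 + ((2 + N)*H)/2 = -5/2 + (H*(2 + N))/2 = -5/2 + H*(2 + N)/2)
287*E(2, 12) = 287*(-5/2 + 12 + (½)*12*2) = 287*(-5/2 + 12 + 12) = 287*(43/2) = 12341/2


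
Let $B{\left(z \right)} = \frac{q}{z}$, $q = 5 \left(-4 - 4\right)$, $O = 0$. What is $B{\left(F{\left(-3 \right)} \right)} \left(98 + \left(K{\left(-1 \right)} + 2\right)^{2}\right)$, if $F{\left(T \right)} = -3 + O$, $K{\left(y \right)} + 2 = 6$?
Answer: $\frac{5360}{3} \approx 1786.7$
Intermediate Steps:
$K{\left(y \right)} = 4$ ($K{\left(y \right)} = -2 + 6 = 4$)
$q = -40$ ($q = 5 \left(-8\right) = -40$)
$F{\left(T \right)} = -3$ ($F{\left(T \right)} = -3 + 0 = -3$)
$B{\left(z \right)} = - \frac{40}{z}$
$B{\left(F{\left(-3 \right)} \right)} \left(98 + \left(K{\left(-1 \right)} + 2\right)^{2}\right) = - \frac{40}{-3} \left(98 + \left(4 + 2\right)^{2}\right) = \left(-40\right) \left(- \frac{1}{3}\right) \left(98 + 6^{2}\right) = \frac{40 \left(98 + 36\right)}{3} = \frac{40}{3} \cdot 134 = \frac{5360}{3}$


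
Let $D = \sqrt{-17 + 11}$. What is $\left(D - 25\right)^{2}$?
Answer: $\left(25 - i \sqrt{6}\right)^{2} \approx 619.0 - 122.47 i$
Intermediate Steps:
$D = i \sqrt{6}$ ($D = \sqrt{-6} = i \sqrt{6} \approx 2.4495 i$)
$\left(D - 25\right)^{2} = \left(i \sqrt{6} - 25\right)^{2} = \left(-25 + i \sqrt{6}\right)^{2}$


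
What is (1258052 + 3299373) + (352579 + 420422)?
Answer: 5330426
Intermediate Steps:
(1258052 + 3299373) + (352579 + 420422) = 4557425 + 773001 = 5330426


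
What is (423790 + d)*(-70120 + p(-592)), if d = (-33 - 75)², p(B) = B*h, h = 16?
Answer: -34658654768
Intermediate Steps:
p(B) = 16*B (p(B) = B*16 = 16*B)
d = 11664 (d = (-108)² = 11664)
(423790 + d)*(-70120 + p(-592)) = (423790 + 11664)*(-70120 + 16*(-592)) = 435454*(-70120 - 9472) = 435454*(-79592) = -34658654768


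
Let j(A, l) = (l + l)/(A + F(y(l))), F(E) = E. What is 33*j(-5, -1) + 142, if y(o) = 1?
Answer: 317/2 ≈ 158.50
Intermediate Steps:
j(A, l) = 2*l/(1 + A) (j(A, l) = (l + l)/(A + 1) = (2*l)/(1 + A) = 2*l/(1 + A))
33*j(-5, -1) + 142 = 33*(2*(-1)/(1 - 5)) + 142 = 33*(2*(-1)/(-4)) + 142 = 33*(2*(-1)*(-1/4)) + 142 = 33*(1/2) + 142 = 33/2 + 142 = 317/2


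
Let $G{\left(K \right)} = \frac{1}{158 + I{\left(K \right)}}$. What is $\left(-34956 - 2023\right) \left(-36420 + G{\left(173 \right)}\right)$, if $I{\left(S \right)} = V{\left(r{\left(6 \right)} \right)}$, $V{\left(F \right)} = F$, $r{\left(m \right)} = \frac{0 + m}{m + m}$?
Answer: $\frac{426927658102}{317} \approx 1.3468 \cdot 10^{9}$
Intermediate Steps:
$r{\left(m \right)} = \frac{1}{2}$ ($r{\left(m \right)} = \frac{m}{2 m} = m \frac{1}{2 m} = \frac{1}{2}$)
$I{\left(S \right)} = \frac{1}{2}$
$G{\left(K \right)} = \frac{2}{317}$ ($G{\left(K \right)} = \frac{1}{158 + \frac{1}{2}} = \frac{1}{\frac{317}{2}} = \frac{2}{317}$)
$\left(-34956 - 2023\right) \left(-36420 + G{\left(173 \right)}\right) = \left(-34956 - 2023\right) \left(-36420 + \frac{2}{317}\right) = \left(-36979\right) \left(- \frac{11545138}{317}\right) = \frac{426927658102}{317}$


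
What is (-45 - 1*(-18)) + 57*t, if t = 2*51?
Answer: 5787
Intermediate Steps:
t = 102
(-45 - 1*(-18)) + 57*t = (-45 - 1*(-18)) + 57*102 = (-45 + 18) + 5814 = -27 + 5814 = 5787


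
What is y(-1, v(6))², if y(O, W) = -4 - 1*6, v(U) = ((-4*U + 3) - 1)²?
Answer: 100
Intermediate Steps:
v(U) = (2 - 4*U)² (v(U) = ((3 - 4*U) - 1)² = (2 - 4*U)²)
y(O, W) = -10 (y(O, W) = -4 - 6 = -10)
y(-1, v(6))² = (-10)² = 100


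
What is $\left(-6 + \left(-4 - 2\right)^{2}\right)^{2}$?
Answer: $900$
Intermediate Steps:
$\left(-6 + \left(-4 - 2\right)^{2}\right)^{2} = \left(-6 + \left(-6\right)^{2}\right)^{2} = \left(-6 + 36\right)^{2} = 30^{2} = 900$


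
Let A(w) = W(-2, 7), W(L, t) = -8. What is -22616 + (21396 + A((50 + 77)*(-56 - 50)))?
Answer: -1228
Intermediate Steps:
A(w) = -8
-22616 + (21396 + A((50 + 77)*(-56 - 50))) = -22616 + (21396 - 8) = -22616 + 21388 = -1228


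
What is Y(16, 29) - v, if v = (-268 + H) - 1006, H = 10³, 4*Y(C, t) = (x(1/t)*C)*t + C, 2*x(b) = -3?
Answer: 104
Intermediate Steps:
x(b) = -3/2 (x(b) = (½)*(-3) = -3/2)
Y(C, t) = C/4 - 3*C*t/8 (Y(C, t) = ((-3*C/2)*t + C)/4 = (-3*C*t/2 + C)/4 = (C - 3*C*t/2)/4 = C/4 - 3*C*t/8)
H = 1000
v = -274 (v = (-268 + 1000) - 1006 = 732 - 1006 = -274)
Y(16, 29) - v = (⅛)*16*(2 - 3*29) - 1*(-274) = (⅛)*16*(2 - 87) + 274 = (⅛)*16*(-85) + 274 = -170 + 274 = 104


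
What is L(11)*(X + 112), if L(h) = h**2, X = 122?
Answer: 28314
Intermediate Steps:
L(11)*(X + 112) = 11**2*(122 + 112) = 121*234 = 28314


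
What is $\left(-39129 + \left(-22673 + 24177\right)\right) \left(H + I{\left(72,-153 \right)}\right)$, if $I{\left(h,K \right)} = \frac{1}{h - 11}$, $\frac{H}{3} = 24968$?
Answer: $- \frac{171914080625}{61} \approx -2.8183 \cdot 10^{9}$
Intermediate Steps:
$H = 74904$ ($H = 3 \cdot 24968 = 74904$)
$I{\left(h,K \right)} = \frac{1}{-11 + h}$
$\left(-39129 + \left(-22673 + 24177\right)\right) \left(H + I{\left(72,-153 \right)}\right) = \left(-39129 + \left(-22673 + 24177\right)\right) \left(74904 + \frac{1}{-11 + 72}\right) = \left(-39129 + 1504\right) \left(74904 + \frac{1}{61}\right) = - 37625 \left(74904 + \frac{1}{61}\right) = \left(-37625\right) \frac{4569145}{61} = - \frac{171914080625}{61}$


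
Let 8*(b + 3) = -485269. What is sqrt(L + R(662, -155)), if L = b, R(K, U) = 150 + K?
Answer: 11*I*sqrt(7914)/4 ≈ 244.64*I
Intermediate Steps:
b = -485293/8 (b = -3 + (1/8)*(-485269) = -3 - 485269/8 = -485293/8 ≈ -60662.)
L = -485293/8 ≈ -60662.
sqrt(L + R(662, -155)) = sqrt(-485293/8 + (150 + 662)) = sqrt(-485293/8 + 812) = sqrt(-478797/8) = 11*I*sqrt(7914)/4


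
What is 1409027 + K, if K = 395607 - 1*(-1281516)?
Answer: 3086150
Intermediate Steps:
K = 1677123 (K = 395607 + 1281516 = 1677123)
1409027 + K = 1409027 + 1677123 = 3086150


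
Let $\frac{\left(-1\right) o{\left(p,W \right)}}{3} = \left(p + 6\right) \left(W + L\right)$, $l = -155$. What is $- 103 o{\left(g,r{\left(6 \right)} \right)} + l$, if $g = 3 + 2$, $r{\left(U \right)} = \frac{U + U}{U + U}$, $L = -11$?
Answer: $-34145$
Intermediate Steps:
$r{\left(U \right)} = 1$ ($r{\left(U \right)} = \frac{2 U}{2 U} = 2 U \frac{1}{2 U} = 1$)
$g = 5$
$o{\left(p,W \right)} = - 3 \left(-11 + W\right) \left(6 + p\right)$ ($o{\left(p,W \right)} = - 3 \left(p + 6\right) \left(W - 11\right) = - 3 \left(6 + p\right) \left(-11 + W\right) = - 3 \left(-11 + W\right) \left(6 + p\right)$)
$- 103 o{\left(g,r{\left(6 \right)} \right)} + l = - 103 \left(198 - 18 + 33 \cdot 5 - 3 \cdot 5\right) - 155 = - 103 \left(198 - 18 + 165 - 15\right) - 155 = \left(-103\right) 330 - 155 = -33990 - 155 = -34145$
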